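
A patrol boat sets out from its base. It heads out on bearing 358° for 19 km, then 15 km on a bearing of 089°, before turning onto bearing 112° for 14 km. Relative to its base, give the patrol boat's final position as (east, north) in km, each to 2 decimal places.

Leg 1 (358°, 19 km): east 19 sin 358° = -0.66, north 19 cos 358° = 18.99
Leg 2 (089°, 15 km): east 15 sin 89° = 15.00, north 15 cos 89° = 0.26
Leg 3 (112°, 14 km): east 14 sin 112° = 12.98, north 14 cos 112° = -5.24
Summing: 27.32 km east, 14.01 km north → (27.32, 14.01).

(27.32, 14.01)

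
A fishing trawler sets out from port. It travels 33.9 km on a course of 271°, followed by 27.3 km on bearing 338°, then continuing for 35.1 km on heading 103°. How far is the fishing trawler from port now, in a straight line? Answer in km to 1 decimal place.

20.6 km

Leg 1 (271°, 33.9 km): east 33.9 sin 271° = -33.89, north 33.9 cos 271° = 0.59
Leg 2 (338°, 27.3 km): east 27.3 sin 338° = -10.23, north 27.3 cos 338° = 25.31
Leg 3 (103°, 35.1 km): east 35.1 sin 103° = 34.20, north 35.1 cos 103° = -7.90
Net: -9.92 east, 18.01 north. Distance = √((-9.92)² + (18.01)²) = 20.560 km.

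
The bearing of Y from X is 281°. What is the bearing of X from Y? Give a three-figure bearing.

Back-bearing = 281° − 180° = 101°.

101°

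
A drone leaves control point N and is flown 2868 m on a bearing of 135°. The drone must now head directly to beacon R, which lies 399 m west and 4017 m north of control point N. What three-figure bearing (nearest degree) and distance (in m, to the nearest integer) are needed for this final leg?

Leg 1 (135°, 2868 m): east 2868 sin 135° = 2027.98, north 2868 cos 135° = -2027.98
Current position: (2027.98, -2027.98). Target: (-399, 4017). Remaining: Δeast = -2426.98, Δnorth = 6044.98.
Bearing = atan2(-2426.98, 6044.98) mod 360° = 338.13°; distance = √((-2426.98)² + (6044.98)²) = 6513.989 m.

338°, 6514 m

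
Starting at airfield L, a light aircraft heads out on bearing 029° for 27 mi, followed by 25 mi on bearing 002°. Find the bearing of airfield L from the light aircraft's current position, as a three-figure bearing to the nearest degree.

Leg 1 (029°, 27 mi): east 27 sin 29° = 13.09, north 27 cos 29° = 23.61
Leg 2 (002°, 25 mi): east 25 sin 2° = 0.87, north 25 cos 2° = 24.98
Net displacement: 13.96 east, 48.60 north. Direction back to start is (-13.96, -48.60): bearing = atan2(-13.96, -48.60) mod 360° = 196.03° ≈ 196°.

196°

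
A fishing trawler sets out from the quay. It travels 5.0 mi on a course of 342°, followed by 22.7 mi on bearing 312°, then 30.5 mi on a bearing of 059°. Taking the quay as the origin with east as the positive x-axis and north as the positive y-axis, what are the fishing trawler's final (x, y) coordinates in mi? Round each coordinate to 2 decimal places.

(7.73, 35.65)

Leg 1 (342°, 5.0 mi): east 5.0 sin 342° = -1.55, north 5.0 cos 342° = 4.76
Leg 2 (312°, 22.7 mi): east 22.7 sin 312° = -16.87, north 22.7 cos 312° = 15.19
Leg 3 (059°, 30.5 mi): east 30.5 sin 59° = 26.14, north 30.5 cos 59° = 15.71
Summing: 7.73 mi east, 35.65 mi north → (7.73, 35.65).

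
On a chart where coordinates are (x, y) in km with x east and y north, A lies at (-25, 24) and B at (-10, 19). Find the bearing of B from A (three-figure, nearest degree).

108°

Δeast = -10 − -25 = 15.00; Δnorth = 19 − 24 = -5.00.
Bearing = atan2(Δeast, Δnorth) mod 360° = 108.43° ≈ 108°.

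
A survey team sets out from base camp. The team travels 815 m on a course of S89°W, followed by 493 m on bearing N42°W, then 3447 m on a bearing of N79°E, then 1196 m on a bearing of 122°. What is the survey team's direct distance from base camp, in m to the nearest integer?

Leg 1 (S89°W, 815 m): east 815 sin 269° = -814.88, north 815 cos 269° = -14.22
Leg 2 (N42°W, 493 m): east 493 sin 318° = -329.88, north 493 cos 318° = 366.37
Leg 3 (N79°E, 3447 m): east 3447 sin 79° = 3383.67, north 3447 cos 79° = 657.72
Leg 4 (122°, 1196 m): east 1196 sin 122° = 1014.27, north 1196 cos 122° = -633.78
Net: 3253.18 east, 376.08 north. Distance = √((3253.18)² + (376.08)²) = 3274.843 m.

3275 m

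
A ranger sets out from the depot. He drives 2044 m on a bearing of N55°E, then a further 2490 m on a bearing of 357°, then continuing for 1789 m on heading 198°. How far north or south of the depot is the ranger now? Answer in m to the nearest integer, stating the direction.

1958 m north

Leg 1 (N55°E, 2044 m): east 2044 sin 55° = 1674.35, north 2044 cos 55° = 1172.39
Leg 2 (357°, 2490 m): east 2490 sin 357° = -130.32, north 2490 cos 357° = 2486.59
Leg 3 (198°, 1789 m): east 1789 sin 198° = -552.83, north 1789 cos 198° = -1701.44
Net north component: 1957.54 m.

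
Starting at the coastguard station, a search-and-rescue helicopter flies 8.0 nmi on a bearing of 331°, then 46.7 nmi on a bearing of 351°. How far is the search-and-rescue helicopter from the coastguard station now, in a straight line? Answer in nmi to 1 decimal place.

54.3 nmi

Leg 1 (331°, 8.0 nmi): east 8.0 sin 331° = -3.88, north 8.0 cos 331° = 7.00
Leg 2 (351°, 46.7 nmi): east 46.7 sin 351° = -7.31, north 46.7 cos 351° = 46.13
Net: -11.18 east, 53.12 north. Distance = √((-11.18)² + (53.12)²) = 54.287 nmi.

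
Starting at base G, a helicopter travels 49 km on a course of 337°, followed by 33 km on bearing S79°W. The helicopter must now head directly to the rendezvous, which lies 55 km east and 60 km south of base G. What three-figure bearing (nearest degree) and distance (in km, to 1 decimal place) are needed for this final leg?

Leg 1 (337°, 49 km): east 49 sin 337° = -19.15, north 49 cos 337° = 45.10
Leg 2 (S79°W, 33 km): east 33 sin 259° = -32.39, north 33 cos 259° = -6.30
Current position: (-51.54, 38.81). Target: (55, -60). Remaining: Δeast = 106.54, Δnorth = -98.81.
Bearing = atan2(106.54, -98.81) mod 360° = 132.84°; distance = √((106.54)² + (-98.81)²) = 145.306 km.

133°, 145.3 km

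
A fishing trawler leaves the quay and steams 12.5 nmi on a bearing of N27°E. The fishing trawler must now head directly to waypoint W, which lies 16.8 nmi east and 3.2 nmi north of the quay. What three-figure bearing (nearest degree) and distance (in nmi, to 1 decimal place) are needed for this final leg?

Leg 1 (N27°E, 12.5 nmi): east 12.5 sin 27° = 5.67, north 12.5 cos 27° = 11.14
Current position: (5.67, 11.14). Target: (16.8, 3.2). Remaining: Δeast = 11.13, Δnorth = -7.94.
Bearing = atan2(11.13, -7.94) mod 360° = 125.51°; distance = √((11.13)² + (-7.94)²) = 13.667 nmi.

126°, 13.7 nmi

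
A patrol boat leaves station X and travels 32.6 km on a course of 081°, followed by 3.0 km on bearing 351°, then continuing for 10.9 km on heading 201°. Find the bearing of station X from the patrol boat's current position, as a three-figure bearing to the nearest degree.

Leg 1 (081°, 32.6 km): east 32.6 sin 81° = 32.20, north 32.6 cos 81° = 5.10
Leg 2 (351°, 3.0 km): east 3.0 sin 351° = -0.47, north 3.0 cos 351° = 2.96
Leg 3 (201°, 10.9 km): east 10.9 sin 201° = -3.91, north 10.9 cos 201° = -10.18
Net displacement: 27.82 east, -2.11 north. Direction back to start is (-27.82, 2.11): bearing = atan2(-27.82, 2.11) mod 360° = 274.34° ≈ 274°.

274°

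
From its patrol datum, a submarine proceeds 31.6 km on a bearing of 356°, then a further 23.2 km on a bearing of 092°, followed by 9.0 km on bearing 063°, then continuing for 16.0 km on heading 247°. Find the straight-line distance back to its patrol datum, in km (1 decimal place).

Leg 1 (356°, 31.6 km): east 31.6 sin 356° = -2.20, north 31.6 cos 356° = 31.52
Leg 2 (092°, 23.2 km): east 23.2 sin 92° = 23.19, north 23.2 cos 92° = -0.81
Leg 3 (063°, 9.0 km): east 9.0 sin 63° = 8.02, north 9.0 cos 63° = 4.09
Leg 4 (247°, 16.0 km): east 16.0 sin 247° = -14.73, north 16.0 cos 247° = -6.25
Net: 14.27 east, 28.55 north. Distance = √((14.27)² + (28.55)²) = 31.917 km.

31.9 km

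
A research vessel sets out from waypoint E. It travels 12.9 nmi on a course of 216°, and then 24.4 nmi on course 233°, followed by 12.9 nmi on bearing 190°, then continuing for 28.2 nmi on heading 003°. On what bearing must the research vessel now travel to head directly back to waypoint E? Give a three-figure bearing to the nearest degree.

Leg 1 (216°, 12.9 nmi): east 12.9 sin 216° = -7.58, north 12.9 cos 216° = -10.44
Leg 2 (233°, 24.4 nmi): east 24.4 sin 233° = -19.49, north 24.4 cos 233° = -14.68
Leg 3 (190°, 12.9 nmi): east 12.9 sin 190° = -2.24, north 12.9 cos 190° = -12.70
Leg 4 (003°, 28.2 nmi): east 28.2 sin 3° = 1.48, north 28.2 cos 3° = 28.16
Net displacement: -27.83 east, -9.66 north. Direction back to start is (27.83, 9.66): bearing = atan2(27.83, 9.66) mod 360° = 70.85° ≈ 071°.

071°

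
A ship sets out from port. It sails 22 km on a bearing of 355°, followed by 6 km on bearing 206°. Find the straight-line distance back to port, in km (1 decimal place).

17.1 km

Leg 1 (355°, 22 km): east 22 sin 355° = -1.92, north 22 cos 355° = 21.92
Leg 2 (206°, 6 km): east 6 sin 206° = -2.63, north 6 cos 206° = -5.39
Net: -4.55 east, 16.52 north. Distance = √((-4.55)² + (16.52)²) = 17.138 km.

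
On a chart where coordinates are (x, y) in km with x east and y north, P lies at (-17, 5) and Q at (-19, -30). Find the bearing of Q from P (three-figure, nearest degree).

183°

Δeast = -19 − -17 = -2.00; Δnorth = -30 − 5 = -35.00.
Bearing = atan2(Δeast, Δnorth) mod 360° = 183.27° ≈ 183°.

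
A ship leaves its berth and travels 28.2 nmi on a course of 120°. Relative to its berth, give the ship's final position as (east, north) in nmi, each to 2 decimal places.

(24.42, -14.10)

Leg 1 (120°, 28.2 nmi): east 28.2 sin 120° = 24.42, north 28.2 cos 120° = -14.10
Summing: 24.42 nmi east, -14.10 nmi north → (24.42, -14.10).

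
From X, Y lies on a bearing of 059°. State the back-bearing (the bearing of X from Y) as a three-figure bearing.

239°

Back-bearing = 059° + 180° = 239°.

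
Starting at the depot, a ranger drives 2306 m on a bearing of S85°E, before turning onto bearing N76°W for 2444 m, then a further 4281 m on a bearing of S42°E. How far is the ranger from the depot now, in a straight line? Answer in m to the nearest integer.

3947 m

Leg 1 (S85°E, 2306 m): east 2306 sin 95° = 2297.22, north 2306 cos 95° = -200.98
Leg 2 (N76°W, 2444 m): east 2444 sin 284° = -2371.40, north 2444 cos 284° = 591.26
Leg 3 (S42°E, 4281 m): east 4281 sin 138° = 2864.55, north 4281 cos 138° = -3181.40
Net: 2790.37 east, -2791.13 north. Distance = √((2790.37)² + (-2791.13)²) = 3946.715 m.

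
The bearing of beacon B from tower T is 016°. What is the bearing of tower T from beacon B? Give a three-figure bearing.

Back-bearing = 016° + 180° = 196°.

196°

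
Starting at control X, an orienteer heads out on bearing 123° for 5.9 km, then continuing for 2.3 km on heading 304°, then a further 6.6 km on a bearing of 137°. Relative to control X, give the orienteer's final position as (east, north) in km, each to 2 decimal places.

Leg 1 (123°, 5.9 km): east 5.9 sin 123° = 4.95, north 5.9 cos 123° = -3.21
Leg 2 (304°, 2.3 km): east 2.3 sin 304° = -1.91, north 2.3 cos 304° = 1.29
Leg 3 (137°, 6.6 km): east 6.6 sin 137° = 4.50, north 6.6 cos 137° = -4.83
Summing: 7.54 km east, -6.75 km north → (7.54, -6.75).

(7.54, -6.75)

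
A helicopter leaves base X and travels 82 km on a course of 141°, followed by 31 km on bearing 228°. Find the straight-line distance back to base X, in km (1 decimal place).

89.2 km

Leg 1 (141°, 82 km): east 82 sin 141° = 51.60, north 82 cos 141° = -63.73
Leg 2 (228°, 31 km): east 31 sin 228° = -23.04, north 31 cos 228° = -20.74
Net: 28.57 east, -84.47 north. Distance = √((28.57)² + (-84.47)²) = 89.169 km.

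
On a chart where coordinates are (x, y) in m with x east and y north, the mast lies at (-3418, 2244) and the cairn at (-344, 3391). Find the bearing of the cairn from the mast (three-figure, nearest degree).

070°

Δeast = -344 − -3418 = 3074.00; Δnorth = 3391 − 2244 = 1147.00.
Bearing = atan2(Δeast, Δnorth) mod 360° = 69.54° ≈ 070°.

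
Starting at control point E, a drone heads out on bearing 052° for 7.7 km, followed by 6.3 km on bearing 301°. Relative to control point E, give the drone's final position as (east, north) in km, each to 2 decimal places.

Leg 1 (052°, 7.7 km): east 7.7 sin 52° = 6.07, north 7.7 cos 52° = 4.74
Leg 2 (301°, 6.3 km): east 6.3 sin 301° = -5.40, north 6.3 cos 301° = 3.24
Summing: 0.67 km east, 7.99 km north → (0.67, 7.99).

(0.67, 7.99)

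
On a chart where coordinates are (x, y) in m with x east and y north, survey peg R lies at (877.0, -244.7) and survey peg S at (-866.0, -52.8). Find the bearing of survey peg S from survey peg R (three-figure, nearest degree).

276°

Δeast = -866.0 − 877.0 = -1743.00; Δnorth = -52.8 − -244.7 = 191.90.
Bearing = atan2(Δeast, Δnorth) mod 360° = 276.28° ≈ 276°.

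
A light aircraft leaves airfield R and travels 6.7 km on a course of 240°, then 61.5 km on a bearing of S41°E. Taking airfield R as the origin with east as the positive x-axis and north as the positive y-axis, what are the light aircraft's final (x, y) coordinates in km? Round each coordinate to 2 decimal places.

(34.55, -49.76)

Leg 1 (240°, 6.7 km): east 6.7 sin 240° = -5.80, north 6.7 cos 240° = -3.35
Leg 2 (S41°E, 61.5 km): east 61.5 sin 139° = 40.35, north 61.5 cos 139° = -46.41
Summing: 34.55 km east, -49.76 km north → (34.55, -49.76).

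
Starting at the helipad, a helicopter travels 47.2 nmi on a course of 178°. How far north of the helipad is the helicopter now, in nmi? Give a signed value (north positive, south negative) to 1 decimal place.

Leg 1 (178°, 47.2 nmi): east 47.2 sin 178° = 1.65, north 47.2 cos 178° = -47.17
Net north component: -47.17 nmi.

-47.2 nmi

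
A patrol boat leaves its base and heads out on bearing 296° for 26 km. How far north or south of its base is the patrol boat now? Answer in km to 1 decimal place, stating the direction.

11.4 km north

Leg 1 (296°, 26 km): east 26 sin 296° = -23.37, north 26 cos 296° = 11.40
Net north component: 11.40 km.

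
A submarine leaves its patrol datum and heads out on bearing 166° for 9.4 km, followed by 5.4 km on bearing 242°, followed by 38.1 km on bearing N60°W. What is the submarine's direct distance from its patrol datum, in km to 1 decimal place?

36.3 km

Leg 1 (166°, 9.4 km): east 9.4 sin 166° = 2.27, north 9.4 cos 166° = -9.12
Leg 2 (242°, 5.4 km): east 5.4 sin 242° = -4.77, north 5.4 cos 242° = -2.54
Leg 3 (N60°W, 38.1 km): east 38.1 sin 300° = -33.00, north 38.1 cos 300° = 19.05
Net: -35.49 east, 7.39 north. Distance = √((-35.49)² + (7.39)²) = 36.251 km.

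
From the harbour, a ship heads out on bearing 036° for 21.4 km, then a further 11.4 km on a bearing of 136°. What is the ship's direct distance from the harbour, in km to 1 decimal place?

Leg 1 (036°, 21.4 km): east 21.4 sin 36° = 12.58, north 21.4 cos 36° = 17.31
Leg 2 (136°, 11.4 km): east 11.4 sin 136° = 7.92, north 11.4 cos 136° = -8.20
Net: 20.50 east, 9.11 north. Distance = √((20.50)² + (9.11)²) = 22.432 km.

22.4 km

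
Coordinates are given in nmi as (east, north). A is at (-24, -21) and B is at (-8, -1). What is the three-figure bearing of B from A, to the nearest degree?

039°

Δeast = -8 − -24 = 16.00; Δnorth = -1 − -21 = 20.00.
Bearing = atan2(Δeast, Δnorth) mod 360° = 38.66° ≈ 039°.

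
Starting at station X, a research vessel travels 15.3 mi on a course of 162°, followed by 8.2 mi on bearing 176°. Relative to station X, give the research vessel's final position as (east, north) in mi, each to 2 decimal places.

Leg 1 (162°, 15.3 mi): east 15.3 sin 162° = 4.73, north 15.3 cos 162° = -14.55
Leg 2 (176°, 8.2 mi): east 8.2 sin 176° = 0.57, north 8.2 cos 176° = -8.18
Summing: 5.30 mi east, -22.73 mi north → (5.30, -22.73).

(5.30, -22.73)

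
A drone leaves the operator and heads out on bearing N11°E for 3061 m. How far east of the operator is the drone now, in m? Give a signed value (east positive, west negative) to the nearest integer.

584 m

Leg 1 (N11°E, 3061 m): east 3061 sin 11° = 584.07, north 3061 cos 11° = 3004.76
Net east component: 584.07 m.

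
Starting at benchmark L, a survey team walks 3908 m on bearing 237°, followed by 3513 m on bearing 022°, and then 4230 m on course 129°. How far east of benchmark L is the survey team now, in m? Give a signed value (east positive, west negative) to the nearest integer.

Leg 1 (237°, 3908 m): east 3908 sin 237° = -3277.52, north 3908 cos 237° = -2128.45
Leg 2 (022°, 3513 m): east 3513 sin 22° = 1315.99, north 3513 cos 22° = 3257.20
Leg 3 (129°, 4230 m): east 4230 sin 129° = 3287.33, north 4230 cos 129° = -2662.03
Net east component: 1325.80 m.

1326 m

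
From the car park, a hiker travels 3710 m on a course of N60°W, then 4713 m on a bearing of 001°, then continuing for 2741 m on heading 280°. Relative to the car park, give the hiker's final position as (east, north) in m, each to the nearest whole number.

Leg 1 (N60°W, 3710 m): east 3710 sin 300° = -3212.95, north 3710 cos 300° = 1855.00
Leg 2 (001°, 4713 m): east 4713 sin 1° = 82.25, north 4713 cos 1° = 4712.28
Leg 3 (280°, 2741 m): east 2741 sin 280° = -2699.36, north 2741 cos 280° = 475.97
Summing: -5830.06 m east, 7043.25 m north → (-5830, 7043).

(-5830, 7043)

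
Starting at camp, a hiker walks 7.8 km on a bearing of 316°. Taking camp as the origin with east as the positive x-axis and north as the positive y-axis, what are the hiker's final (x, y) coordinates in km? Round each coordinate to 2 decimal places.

Leg 1 (316°, 7.8 km): east 7.8 sin 316° = -5.42, north 7.8 cos 316° = 5.61
Summing: -5.42 km east, 5.61 km north → (-5.42, 5.61).

(-5.42, 5.61)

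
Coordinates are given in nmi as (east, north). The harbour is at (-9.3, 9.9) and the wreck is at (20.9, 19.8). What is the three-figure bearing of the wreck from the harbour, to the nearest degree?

072°

Δeast = 20.9 − -9.3 = 30.20; Δnorth = 19.8 − 9.9 = 9.90.
Bearing = atan2(Δeast, Δnorth) mod 360° = 71.85° ≈ 072°.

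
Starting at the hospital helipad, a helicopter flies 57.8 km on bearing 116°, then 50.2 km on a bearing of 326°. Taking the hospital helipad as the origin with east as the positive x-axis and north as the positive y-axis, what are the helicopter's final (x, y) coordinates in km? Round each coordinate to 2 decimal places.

(23.88, 16.28)

Leg 1 (116°, 57.8 km): east 57.8 sin 116° = 51.95, north 57.8 cos 116° = -25.34
Leg 2 (326°, 50.2 km): east 50.2 sin 326° = -28.07, north 50.2 cos 326° = 41.62
Summing: 23.88 km east, 16.28 km north → (23.88, 16.28).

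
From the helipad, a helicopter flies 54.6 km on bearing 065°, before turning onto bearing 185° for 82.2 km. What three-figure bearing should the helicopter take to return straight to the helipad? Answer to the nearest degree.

Leg 1 (065°, 54.6 km): east 54.6 sin 65° = 49.48, north 54.6 cos 65° = 23.07
Leg 2 (185°, 82.2 km): east 82.2 sin 185° = -7.16, north 82.2 cos 185° = -81.89
Net displacement: 42.32 east, -58.81 north. Direction back to start is (-42.32, 58.81): bearing = atan2(-42.32, 58.81) mod 360° = 324.26° ≈ 324°.

324°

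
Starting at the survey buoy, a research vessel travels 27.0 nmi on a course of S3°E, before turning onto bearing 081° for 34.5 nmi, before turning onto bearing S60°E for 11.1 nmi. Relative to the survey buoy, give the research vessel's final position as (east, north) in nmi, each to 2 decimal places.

Leg 1 (S3°E, 27.0 nmi): east 27.0 sin 177° = 1.41, north 27.0 cos 177° = -26.96
Leg 2 (081°, 34.5 nmi): east 34.5 sin 81° = 34.08, north 34.5 cos 81° = 5.40
Leg 3 (S60°E, 11.1 nmi): east 11.1 sin 120° = 9.61, north 11.1 cos 120° = -5.55
Summing: 45.10 nmi east, -27.12 nmi north → (45.10, -27.12).

(45.10, -27.12)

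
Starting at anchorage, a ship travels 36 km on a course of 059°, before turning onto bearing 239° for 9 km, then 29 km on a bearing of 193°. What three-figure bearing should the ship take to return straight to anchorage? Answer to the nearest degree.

311°

Leg 1 (059°, 36 km): east 36 sin 59° = 30.86, north 36 cos 59° = 18.54
Leg 2 (239°, 9 km): east 9 sin 239° = -7.71, north 9 cos 239° = -4.64
Leg 3 (193°, 29 km): east 29 sin 193° = -6.52, north 29 cos 193° = -28.26
Net displacement: 16.62 east, -14.35 north. Direction back to start is (-16.62, 14.35): bearing = atan2(-16.62, 14.35) mod 360° = 310.81° ≈ 311°.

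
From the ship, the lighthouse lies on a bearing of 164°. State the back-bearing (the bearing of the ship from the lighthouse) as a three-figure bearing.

Back-bearing = 164° + 180° = 344°.

344°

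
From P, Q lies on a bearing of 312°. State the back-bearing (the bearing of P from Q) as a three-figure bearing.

Back-bearing = 312° − 180° = 132°.

132°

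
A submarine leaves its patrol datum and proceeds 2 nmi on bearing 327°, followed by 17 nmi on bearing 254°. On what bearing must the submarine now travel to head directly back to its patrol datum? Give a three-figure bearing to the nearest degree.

080°

Leg 1 (327°, 2 nmi): east 2 sin 327° = -1.09, north 2 cos 327° = 1.68
Leg 2 (254°, 17 nmi): east 17 sin 254° = -16.34, north 17 cos 254° = -4.69
Net displacement: -17.43 east, -3.01 north. Direction back to start is (17.43, 3.01): bearing = atan2(17.43, 3.01) mod 360° = 80.21° ≈ 080°.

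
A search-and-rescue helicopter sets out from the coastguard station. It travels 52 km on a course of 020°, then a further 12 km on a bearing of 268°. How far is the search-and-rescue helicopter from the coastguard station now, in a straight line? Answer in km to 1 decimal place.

Leg 1 (020°, 52 km): east 52 sin 20° = 17.79, north 52 cos 20° = 48.86
Leg 2 (268°, 12 km): east 12 sin 268° = -11.99, north 12 cos 268° = -0.42
Net: 5.79 east, 48.45 north. Distance = √((5.79)² + (48.45)²) = 48.790 km.

48.8 km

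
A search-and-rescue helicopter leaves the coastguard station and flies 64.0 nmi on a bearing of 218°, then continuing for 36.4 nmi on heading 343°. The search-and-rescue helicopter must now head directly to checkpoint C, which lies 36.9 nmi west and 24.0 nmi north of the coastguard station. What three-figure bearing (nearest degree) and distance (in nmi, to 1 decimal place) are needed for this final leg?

018°, 41.7 nmi

Leg 1 (218°, 64.0 nmi): east 64.0 sin 218° = -39.40, north 64.0 cos 218° = -50.43
Leg 2 (343°, 36.4 nmi): east 36.4 sin 343° = -10.64, north 36.4 cos 343° = 34.81
Current position: (-50.04, -15.62). Target: (-36.9, 24.0). Remaining: Δeast = 13.14, Δnorth = 39.62.
Bearing = atan2(13.14, 39.62) mod 360° = 18.35°; distance = √((13.14)² + (39.62)²) = 41.747 nmi.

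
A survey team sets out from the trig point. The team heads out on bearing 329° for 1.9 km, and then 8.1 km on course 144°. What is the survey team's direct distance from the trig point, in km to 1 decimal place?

Leg 1 (329°, 1.9 km): east 1.9 sin 329° = -0.98, north 1.9 cos 329° = 1.63
Leg 2 (144°, 8.1 km): east 8.1 sin 144° = 4.76, north 8.1 cos 144° = -6.55
Net: 3.78 east, -4.92 north. Distance = √((3.78)² + (-4.92)²) = 6.209 km.

6.2 km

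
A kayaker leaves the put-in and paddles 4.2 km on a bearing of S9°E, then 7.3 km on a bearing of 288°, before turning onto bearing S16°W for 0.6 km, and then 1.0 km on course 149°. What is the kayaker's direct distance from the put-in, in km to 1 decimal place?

6.8 km

Leg 1 (S9°E, 4.2 km): east 4.2 sin 171° = 0.66, north 4.2 cos 171° = -4.15
Leg 2 (288°, 7.3 km): east 7.3 sin 288° = -6.94, north 7.3 cos 288° = 2.26
Leg 3 (S16°W, 0.6 km): east 0.6 sin 196° = -0.17, north 0.6 cos 196° = -0.58
Leg 4 (149°, 1.0 km): east 1.0 sin 149° = 0.52, north 1.0 cos 149° = -0.86
Net: -5.94 east, -3.33 north. Distance = √((-5.94)² + (-3.33)²) = 6.805 km.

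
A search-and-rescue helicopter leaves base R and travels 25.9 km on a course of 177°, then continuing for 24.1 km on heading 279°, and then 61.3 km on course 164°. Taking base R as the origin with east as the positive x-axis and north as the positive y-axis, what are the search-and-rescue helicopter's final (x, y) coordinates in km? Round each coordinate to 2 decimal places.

(-5.55, -81.02)

Leg 1 (177°, 25.9 km): east 25.9 sin 177° = 1.36, north 25.9 cos 177° = -25.86
Leg 2 (279°, 24.1 km): east 24.1 sin 279° = -23.80, north 24.1 cos 279° = 3.77
Leg 3 (164°, 61.3 km): east 61.3 sin 164° = 16.90, north 61.3 cos 164° = -58.93
Summing: -5.55 km east, -81.02 km north → (-5.55, -81.02).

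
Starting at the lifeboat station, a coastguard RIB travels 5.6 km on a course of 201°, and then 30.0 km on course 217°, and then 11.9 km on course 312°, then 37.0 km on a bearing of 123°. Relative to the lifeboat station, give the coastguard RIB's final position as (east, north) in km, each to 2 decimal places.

(2.13, -41.38)

Leg 1 (201°, 5.6 km): east 5.6 sin 201° = -2.01, north 5.6 cos 201° = -5.23
Leg 2 (217°, 30.0 km): east 30.0 sin 217° = -18.05, north 30.0 cos 217° = -23.96
Leg 3 (312°, 11.9 km): east 11.9 sin 312° = -8.84, north 11.9 cos 312° = 7.96
Leg 4 (123°, 37.0 km): east 37.0 sin 123° = 31.03, north 37.0 cos 123° = -20.15
Summing: 2.13 km east, -41.38 km north → (2.13, -41.38).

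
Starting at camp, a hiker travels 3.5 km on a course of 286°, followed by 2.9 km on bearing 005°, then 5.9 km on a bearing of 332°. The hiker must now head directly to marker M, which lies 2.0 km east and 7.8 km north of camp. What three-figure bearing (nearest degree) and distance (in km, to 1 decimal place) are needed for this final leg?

099°, 8.0 km

Leg 1 (286°, 3.5 km): east 3.5 sin 286° = -3.36, north 3.5 cos 286° = 0.96
Leg 2 (005°, 2.9 km): east 2.9 sin 5° = 0.25, north 2.9 cos 5° = 2.89
Leg 3 (332°, 5.9 km): east 5.9 sin 332° = -2.77, north 5.9 cos 332° = 5.21
Current position: (-5.88, 9.06). Target: (2.0, 7.8). Remaining: Δeast = 7.88, Δnorth = -1.26.
Bearing = atan2(7.88, -1.26) mod 360° = 99.10°; distance = √((7.88)² + (-1.26)²) = 7.982 km.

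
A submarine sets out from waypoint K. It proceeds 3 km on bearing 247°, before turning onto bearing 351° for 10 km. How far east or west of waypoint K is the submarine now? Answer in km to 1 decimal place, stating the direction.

4.3 km west

Leg 1 (247°, 3 km): east 3 sin 247° = -2.76, north 3 cos 247° = -1.17
Leg 2 (351°, 10 km): east 10 sin 351° = -1.56, north 10 cos 351° = 9.88
Net east component: -4.33 km.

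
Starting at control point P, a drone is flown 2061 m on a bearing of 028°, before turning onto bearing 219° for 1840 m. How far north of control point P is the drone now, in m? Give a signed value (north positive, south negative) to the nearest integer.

Leg 1 (028°, 2061 m): east 2061 sin 28° = 967.58, north 2061 cos 28° = 1819.75
Leg 2 (219°, 1840 m): east 1840 sin 219° = -1157.95, north 1840 cos 219° = -1429.95
Net north component: 389.81 m.

390 m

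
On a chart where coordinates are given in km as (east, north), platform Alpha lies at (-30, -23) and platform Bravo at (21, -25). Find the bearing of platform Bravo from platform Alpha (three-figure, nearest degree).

092°

Δeast = 21 − -30 = 51.00; Δnorth = -25 − -23 = -2.00.
Bearing = atan2(Δeast, Δnorth) mod 360° = 92.25° ≈ 092°.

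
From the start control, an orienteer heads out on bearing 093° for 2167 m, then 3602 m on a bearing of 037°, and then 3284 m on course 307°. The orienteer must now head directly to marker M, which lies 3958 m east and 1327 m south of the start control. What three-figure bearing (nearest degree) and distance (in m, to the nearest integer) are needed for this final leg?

160°, 6470 m

Leg 1 (093°, 2167 m): east 2167 sin 93° = 2164.03, north 2167 cos 93° = -113.41
Leg 2 (037°, 3602 m): east 3602 sin 37° = 2167.74, north 3602 cos 37° = 2876.69
Leg 3 (307°, 3284 m): east 3284 sin 307° = -2622.72, north 3284 cos 307° = 1976.36
Current position: (1709.05, 4739.63). Target: (3958, -1327). Remaining: Δeast = 2248.95, Δnorth = -6066.63.
Bearing = atan2(2248.95, -6066.63) mod 360° = 159.66°; distance = √((2248.95)² + (-6066.63)²) = 6470.071 m.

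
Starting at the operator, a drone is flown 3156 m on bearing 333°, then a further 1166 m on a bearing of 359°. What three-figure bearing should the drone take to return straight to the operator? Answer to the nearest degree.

Leg 1 (333°, 3156 m): east 3156 sin 333° = -1432.79, north 3156 cos 333° = 2812.02
Leg 2 (359°, 1166 m): east 1166 sin 359° = -20.35, north 1166 cos 359° = 1165.82
Net displacement: -1453.14 east, 3977.84 north. Direction back to start is (1453.14, -3977.84): bearing = atan2(1453.14, -3977.84) mod 360° = 159.93° ≈ 160°.

160°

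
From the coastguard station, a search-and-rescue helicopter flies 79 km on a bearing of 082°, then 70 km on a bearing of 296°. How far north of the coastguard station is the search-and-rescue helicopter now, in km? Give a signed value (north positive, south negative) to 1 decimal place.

Leg 1 (082°, 79 km): east 79 sin 82° = 78.23, north 79 cos 82° = 10.99
Leg 2 (296°, 70 km): east 70 sin 296° = -62.92, north 70 cos 296° = 30.69
Net north component: 41.68 km.

41.7 km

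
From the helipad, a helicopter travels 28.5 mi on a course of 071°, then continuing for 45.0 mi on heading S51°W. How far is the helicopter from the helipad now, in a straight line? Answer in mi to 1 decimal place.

Leg 1 (071°, 28.5 mi): east 28.5 sin 71° = 26.95, north 28.5 cos 71° = 9.28
Leg 2 (S51°W, 45.0 mi): east 45.0 sin 231° = -34.97, north 45.0 cos 231° = -28.32
Net: -8.02 east, -19.04 north. Distance = √((-8.02)² + (-19.04)²) = 20.662 mi.

20.7 mi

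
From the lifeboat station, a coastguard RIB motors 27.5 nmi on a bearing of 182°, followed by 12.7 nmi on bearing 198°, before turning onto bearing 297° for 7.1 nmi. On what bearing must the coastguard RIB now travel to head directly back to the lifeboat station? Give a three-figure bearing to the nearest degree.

017°

Leg 1 (182°, 27.5 nmi): east 27.5 sin 182° = -0.96, north 27.5 cos 182° = -27.48
Leg 2 (198°, 12.7 nmi): east 12.7 sin 198° = -3.92, north 12.7 cos 198° = -12.08
Leg 3 (297°, 7.1 nmi): east 7.1 sin 297° = -6.33, north 7.1 cos 297° = 3.22
Net displacement: -11.21 east, -36.34 north. Direction back to start is (11.21, 36.34): bearing = atan2(11.21, 36.34) mod 360° = 17.15° ≈ 017°.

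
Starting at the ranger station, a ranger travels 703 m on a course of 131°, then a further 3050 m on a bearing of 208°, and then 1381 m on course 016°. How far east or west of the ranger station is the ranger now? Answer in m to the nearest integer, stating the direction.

521 m west

Leg 1 (131°, 703 m): east 703 sin 131° = 530.56, north 703 cos 131° = -461.21
Leg 2 (208°, 3050 m): east 3050 sin 208° = -1431.89, north 3050 cos 208° = -2692.99
Leg 3 (016°, 1381 m): east 1381 sin 16° = 380.66, north 1381 cos 16° = 1327.50
Net east component: -520.67 m.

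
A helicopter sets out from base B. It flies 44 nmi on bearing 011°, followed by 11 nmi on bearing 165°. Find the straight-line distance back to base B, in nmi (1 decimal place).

Leg 1 (011°, 44 nmi): east 44 sin 11° = 8.40, north 44 cos 11° = 43.19
Leg 2 (165°, 11 nmi): east 11 sin 165° = 2.85, north 11 cos 165° = -10.63
Net: 11.24 east, 32.57 north. Distance = √((11.24)² + (32.57)²) = 34.452 nmi.

34.5 nmi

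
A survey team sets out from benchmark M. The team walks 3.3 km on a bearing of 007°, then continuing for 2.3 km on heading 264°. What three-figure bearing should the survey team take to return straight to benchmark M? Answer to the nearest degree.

Leg 1 (007°, 3.3 km): east 3.3 sin 7° = 0.40, north 3.3 cos 7° = 3.28
Leg 2 (264°, 2.3 km): east 2.3 sin 264° = -2.29, north 2.3 cos 264° = -0.24
Net displacement: -1.89 east, 3.03 north. Direction back to start is (1.89, -3.03): bearing = atan2(1.89, -3.03) mod 360° = 148.15° ≈ 148°.

148°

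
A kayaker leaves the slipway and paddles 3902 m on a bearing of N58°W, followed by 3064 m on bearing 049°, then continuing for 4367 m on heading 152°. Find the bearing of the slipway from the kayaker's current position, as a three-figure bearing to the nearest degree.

Leg 1 (N58°W, 3902 m): east 3902 sin 302° = -3309.08, north 3902 cos 302° = 2067.74
Leg 2 (049°, 3064 m): east 3064 sin 49° = 2312.43, north 3064 cos 49° = 2010.16
Leg 3 (152°, 4367 m): east 4367 sin 152° = 2050.18, north 4367 cos 152° = -3855.83
Net displacement: 1053.53 east, 222.08 north. Direction back to start is (-1053.53, -222.08): bearing = atan2(-1053.53, -222.08) mod 360° = 258.10° ≈ 258°.

258°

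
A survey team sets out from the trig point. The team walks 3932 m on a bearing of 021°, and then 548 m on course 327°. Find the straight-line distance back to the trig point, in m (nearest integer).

Leg 1 (021°, 3932 m): east 3932 sin 21° = 1409.10, north 3932 cos 21° = 3670.84
Leg 2 (327°, 548 m): east 548 sin 327° = -298.46, north 548 cos 327° = 459.59
Net: 1110.64 east, 4130.43 north. Distance = √((1110.64)² + (4130.43)²) = 4277.145 m.

4277 m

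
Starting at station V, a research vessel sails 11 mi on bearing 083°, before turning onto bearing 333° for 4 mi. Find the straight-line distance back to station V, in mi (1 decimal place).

Leg 1 (083°, 11 mi): east 11 sin 83° = 10.92, north 11 cos 83° = 1.34
Leg 2 (333°, 4 mi): east 4 sin 333° = -1.82, north 4 cos 333° = 3.56
Net: 9.10 east, 4.90 north. Distance = √((9.10)² + (4.90)²) = 10.339 mi.

10.3 mi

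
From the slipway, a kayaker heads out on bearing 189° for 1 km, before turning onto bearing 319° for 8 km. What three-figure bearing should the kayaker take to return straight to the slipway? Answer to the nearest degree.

Leg 1 (189°, 1 km): east 1 sin 189° = -0.16, north 1 cos 189° = -0.99
Leg 2 (319°, 8 km): east 8 sin 319° = -5.25, north 8 cos 319° = 6.04
Net displacement: -5.40 east, 5.05 north. Direction back to start is (5.40, -5.05): bearing = atan2(5.40, -5.05) mod 360° = 133.06° ≈ 133°.

133°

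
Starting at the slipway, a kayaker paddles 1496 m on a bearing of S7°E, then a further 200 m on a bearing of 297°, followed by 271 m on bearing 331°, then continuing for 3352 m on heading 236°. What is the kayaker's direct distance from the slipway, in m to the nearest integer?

4199 m

Leg 1 (S7°E, 1496 m): east 1496 sin 173° = 182.32, north 1496 cos 173° = -1484.85
Leg 2 (297°, 200 m): east 200 sin 297° = -178.20, north 200 cos 297° = 90.80
Leg 3 (331°, 271 m): east 271 sin 331° = -131.38, north 271 cos 331° = 237.02
Leg 4 (236°, 3352 m): east 3352 sin 236° = -2778.93, north 3352 cos 236° = -1874.41
Net: -2906.20 east, -3031.44 north. Distance = √((-2906.20)² + (-3031.44)²) = 4199.483 m.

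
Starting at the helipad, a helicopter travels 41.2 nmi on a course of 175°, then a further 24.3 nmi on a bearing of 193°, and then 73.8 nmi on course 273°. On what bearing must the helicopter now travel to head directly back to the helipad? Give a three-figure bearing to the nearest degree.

051°

Leg 1 (175°, 41.2 nmi): east 41.2 sin 175° = 3.59, north 41.2 cos 175° = -41.04
Leg 2 (193°, 24.3 nmi): east 24.3 sin 193° = -5.47, north 24.3 cos 193° = -23.68
Leg 3 (273°, 73.8 nmi): east 73.8 sin 273° = -73.70, north 73.8 cos 273° = 3.86
Net displacement: -75.57 east, -60.86 north. Direction back to start is (75.57, 60.86): bearing = atan2(75.57, 60.86) mod 360° = 51.16° ≈ 051°.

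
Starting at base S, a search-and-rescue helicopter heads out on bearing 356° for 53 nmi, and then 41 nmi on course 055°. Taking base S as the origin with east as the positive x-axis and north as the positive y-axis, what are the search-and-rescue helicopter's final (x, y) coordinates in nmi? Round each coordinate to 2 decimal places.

(29.89, 76.39)

Leg 1 (356°, 53 nmi): east 53 sin 356° = -3.70, north 53 cos 356° = 52.87
Leg 2 (055°, 41 nmi): east 41 sin 55° = 33.59, north 41 cos 55° = 23.52
Summing: 29.89 nmi east, 76.39 nmi north → (29.89, 76.39).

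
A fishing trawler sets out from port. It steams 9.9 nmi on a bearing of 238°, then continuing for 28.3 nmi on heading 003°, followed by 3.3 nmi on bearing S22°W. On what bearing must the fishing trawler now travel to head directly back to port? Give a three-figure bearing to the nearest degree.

158°

Leg 1 (238°, 9.9 nmi): east 9.9 sin 238° = -8.40, north 9.9 cos 238° = -5.25
Leg 2 (003°, 28.3 nmi): east 28.3 sin 3° = 1.48, north 28.3 cos 3° = 28.26
Leg 3 (S22°W, 3.3 nmi): east 3.3 sin 202° = -1.24, north 3.3 cos 202° = -3.06
Net displacement: -8.15 east, 19.96 north. Direction back to start is (8.15, -19.96): bearing = atan2(8.15, -19.96) mod 360° = 157.78° ≈ 158°.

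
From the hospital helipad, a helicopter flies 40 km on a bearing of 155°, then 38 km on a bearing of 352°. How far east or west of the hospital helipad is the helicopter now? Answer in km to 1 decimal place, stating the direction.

11.6 km east

Leg 1 (155°, 40 km): east 40 sin 155° = 16.90, north 40 cos 155° = -36.25
Leg 2 (352°, 38 km): east 38 sin 352° = -5.29, north 38 cos 352° = 37.63
Net east component: 11.62 km.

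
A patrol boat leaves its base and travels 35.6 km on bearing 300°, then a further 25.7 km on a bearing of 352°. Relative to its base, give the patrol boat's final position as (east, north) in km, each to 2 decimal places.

Leg 1 (300°, 35.6 km): east 35.6 sin 300° = -30.83, north 35.6 cos 300° = 17.80
Leg 2 (352°, 25.7 km): east 25.7 sin 352° = -3.58, north 25.7 cos 352° = 25.45
Summing: -34.41 km east, 43.25 km north → (-34.41, 43.25).

(-34.41, 43.25)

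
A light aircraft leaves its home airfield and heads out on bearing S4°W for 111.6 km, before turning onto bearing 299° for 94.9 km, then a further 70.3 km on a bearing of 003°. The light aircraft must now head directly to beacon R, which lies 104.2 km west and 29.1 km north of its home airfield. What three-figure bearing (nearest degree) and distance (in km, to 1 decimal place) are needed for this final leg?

Leg 1 (S4°W, 111.6 km): east 111.6 sin 184° = -7.78, north 111.6 cos 184° = -111.33
Leg 2 (299°, 94.9 km): east 94.9 sin 299° = -83.00, north 94.9 cos 299° = 46.01
Leg 3 (003°, 70.3 km): east 70.3 sin 3° = 3.68, north 70.3 cos 3° = 70.20
Current position: (-87.11, 4.88). Target: (-104.2, 29.1). Remaining: Δeast = -17.09, Δnorth = 24.22.
Bearing = atan2(-17.09, 24.22) mod 360° = 324.78°; distance = √((-17.09)² + (24.22)²) = 29.641 km.

325°, 29.6 km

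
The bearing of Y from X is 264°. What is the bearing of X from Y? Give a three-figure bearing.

Back-bearing = 264° − 180° = 084°.

084°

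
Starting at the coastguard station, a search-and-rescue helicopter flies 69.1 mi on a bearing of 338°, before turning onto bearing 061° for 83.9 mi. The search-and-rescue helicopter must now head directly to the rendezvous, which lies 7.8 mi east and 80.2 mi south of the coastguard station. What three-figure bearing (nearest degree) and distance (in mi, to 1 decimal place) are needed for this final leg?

192°, 189.2 mi

Leg 1 (338°, 69.1 mi): east 69.1 sin 338° = -25.89, north 69.1 cos 338° = 64.07
Leg 2 (061°, 83.9 mi): east 83.9 sin 61° = 73.38, north 83.9 cos 61° = 40.68
Current position: (47.50, 104.74). Target: (7.8, -80.2). Remaining: Δeast = -39.70, Δnorth = -184.94.
Bearing = atan2(-39.70, -184.94) mod 360° = 192.11°; distance = √((-39.70)² + (-184.94)²) = 189.156 mi.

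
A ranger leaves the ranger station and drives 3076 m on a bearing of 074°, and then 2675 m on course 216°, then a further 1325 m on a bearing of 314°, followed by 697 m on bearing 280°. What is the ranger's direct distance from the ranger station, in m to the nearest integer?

Leg 1 (074°, 3076 m): east 3076 sin 74° = 2956.84, north 3076 cos 74° = 847.86
Leg 2 (216°, 2675 m): east 2675 sin 216° = -1572.33, north 2675 cos 216° = -2164.12
Leg 3 (314°, 1325 m): east 1325 sin 314° = -953.13, north 1325 cos 314° = 920.42
Leg 4 (280°, 697 m): east 697 sin 280° = -686.41, north 697 cos 280° = 121.03
Net: -255.02 east, -274.80 north. Distance = √((-255.02)² + (-274.80)²) = 374.904 m.

375 m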